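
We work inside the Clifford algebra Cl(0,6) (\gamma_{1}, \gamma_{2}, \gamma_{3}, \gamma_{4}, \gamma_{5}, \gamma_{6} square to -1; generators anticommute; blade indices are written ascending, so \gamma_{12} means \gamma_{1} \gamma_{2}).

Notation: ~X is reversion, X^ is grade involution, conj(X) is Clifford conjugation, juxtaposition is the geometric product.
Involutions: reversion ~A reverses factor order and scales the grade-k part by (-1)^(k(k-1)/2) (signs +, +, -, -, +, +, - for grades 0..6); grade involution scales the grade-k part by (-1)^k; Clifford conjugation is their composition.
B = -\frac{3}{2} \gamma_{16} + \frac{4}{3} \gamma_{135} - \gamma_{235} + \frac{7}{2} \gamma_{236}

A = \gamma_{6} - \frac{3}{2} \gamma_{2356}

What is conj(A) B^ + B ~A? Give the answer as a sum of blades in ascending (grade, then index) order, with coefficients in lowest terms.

first term: \frac{3}{2} \gamma_{1} + \frac{21}{4} \gamma_{5} + \frac{3}{2} \gamma_{6} - \frac{7}{2} \gamma_{23} - 2 \gamma_{126} - \frac{9}{4} \gamma_{1235} - \frac{4}{3} \gamma_{1356} + \gamma_{2356}
second term: \frac{3}{2} \gamma_{1} + \frac{21}{4} \gamma_{5} + \frac{3}{2} \gamma_{6} - \frac{7}{2} \gamma_{23} + 2 \gamma_{126} + \frac{9}{4} \gamma_{1235} + \frac{4}{3} \gamma_{1356} - \gamma_{2356}
Answer: 3 \gamma_{1} + \frac{21}{2} \gamma_{5} + 3 \gamma_{6} - 7 \gamma_{23}


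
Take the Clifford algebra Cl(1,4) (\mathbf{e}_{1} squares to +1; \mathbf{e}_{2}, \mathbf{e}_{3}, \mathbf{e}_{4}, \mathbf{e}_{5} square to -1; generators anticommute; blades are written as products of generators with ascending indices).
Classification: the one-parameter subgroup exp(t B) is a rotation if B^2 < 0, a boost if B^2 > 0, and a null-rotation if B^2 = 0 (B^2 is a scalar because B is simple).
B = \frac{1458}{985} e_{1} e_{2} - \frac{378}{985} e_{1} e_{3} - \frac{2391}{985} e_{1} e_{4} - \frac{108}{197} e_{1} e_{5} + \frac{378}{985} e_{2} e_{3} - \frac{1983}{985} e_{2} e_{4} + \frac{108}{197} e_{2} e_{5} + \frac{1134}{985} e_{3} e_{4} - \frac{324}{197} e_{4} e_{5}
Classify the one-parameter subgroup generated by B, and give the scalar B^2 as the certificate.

B^2 term by term: the squares give (\frac{1458}{985})^2*(e_{1} e_{2})^2 + (-\frac{378}{985})^2*(e_{1} e_{3})^2 + (-\frac{2391}{985})^2*(e_{1} e_{4})^2 + (-\frac{108}{197})^2*(e_{1} e_{5})^2 + (\frac{378}{985})^2*(e_{2} e_{3})^2 + (-\frac{1983}{985})^2*(e_{2} e_{4})^2 + (\frac{108}{197})^2*(e_{2} e_{5})^2 + (\frac{1134}{985})^2*(e_{3} e_{4})^2 + (-\frac{324}{197})^2*(e_{4} e_{5})^2 = \frac{2125764}{970225}*(+1) + \frac{142884}{970225}*(+1) + \frac{5716881}{970225}*(+1) + \frac{11664}{38809}*(+1) + \frac{142884}{970225}*(-1) + \frac{3932289}{970225}*(-1) + \frac{11664}{38809}*(-1) + \frac{1285956}{970225}*(-1) + \frac{104976}{38809}*(-1) = 0 (each basis 2-blade squares to minus the product of its generators' squares); cross terms between blades sharing an index anticommute and cancel; the commuting (index-disjoint) pairs give grade-4 terms 2*c*c'*(blade product), which cancel blade by blade — e_{1} e_{2} e_{3} e_{4}: \frac{3306744}{970225} - \frac{1499148}{970225} - \frac{1807596}{970225} = 0; e_{1} e_{2} e_{3} e_{5}: \frac{81648}{194045} - \frac{81648}{194045} = 0; e_{1} e_{2} e_{4} e_{5}: -\frac{944784}{194045} + \frac{516456}{194045} + \frac{428328}{194045} = 0; e_{1} e_{3} e_{4} e_{5}: \frac{244944}{194045} - \frac{244944}{194045} = 0; e_{2} e_{3} e_{4} e_{5}: -\frac{244944}{194045} + \frac{244944}{194045} = 0 — confirming B is simple. So B^2 = 0.
Answer: null-rotation, certificate B^2 = 0. The scalar 0 is the complete invariant here: its sign names the subgroup type.


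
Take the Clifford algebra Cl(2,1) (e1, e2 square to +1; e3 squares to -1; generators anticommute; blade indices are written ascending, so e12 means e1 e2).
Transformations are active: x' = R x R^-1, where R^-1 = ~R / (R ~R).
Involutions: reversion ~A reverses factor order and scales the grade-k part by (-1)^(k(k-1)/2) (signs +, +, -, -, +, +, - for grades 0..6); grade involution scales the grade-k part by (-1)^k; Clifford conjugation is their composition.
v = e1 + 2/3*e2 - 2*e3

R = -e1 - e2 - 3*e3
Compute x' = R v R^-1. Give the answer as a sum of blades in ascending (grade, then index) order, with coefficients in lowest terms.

~R = -e1 - e2 - 3*e3, and R ~R = -7, so R^-1 = ~R / (-7).
R v = -23/3 + 1/3*e12 + 5*e13 + 4*e23
Answer: -67/21*e1 - 20/7*e2 - 32/7*e3


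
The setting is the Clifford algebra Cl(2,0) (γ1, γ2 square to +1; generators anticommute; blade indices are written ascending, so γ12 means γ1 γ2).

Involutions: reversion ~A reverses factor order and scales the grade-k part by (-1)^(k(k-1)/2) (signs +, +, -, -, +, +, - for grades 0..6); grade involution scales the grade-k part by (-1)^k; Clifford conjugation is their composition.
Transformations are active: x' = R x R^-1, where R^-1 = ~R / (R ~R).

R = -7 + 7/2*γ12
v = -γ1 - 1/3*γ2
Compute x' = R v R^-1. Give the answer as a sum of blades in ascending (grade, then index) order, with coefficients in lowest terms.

~R = -7 - 7/2*γ12, and R ~R = 245/4, so R^-1 = ~R / (245/4).
R v = 35/6*γ1 + 35/6*γ2
Answer: -1/3*γ1 - γ2


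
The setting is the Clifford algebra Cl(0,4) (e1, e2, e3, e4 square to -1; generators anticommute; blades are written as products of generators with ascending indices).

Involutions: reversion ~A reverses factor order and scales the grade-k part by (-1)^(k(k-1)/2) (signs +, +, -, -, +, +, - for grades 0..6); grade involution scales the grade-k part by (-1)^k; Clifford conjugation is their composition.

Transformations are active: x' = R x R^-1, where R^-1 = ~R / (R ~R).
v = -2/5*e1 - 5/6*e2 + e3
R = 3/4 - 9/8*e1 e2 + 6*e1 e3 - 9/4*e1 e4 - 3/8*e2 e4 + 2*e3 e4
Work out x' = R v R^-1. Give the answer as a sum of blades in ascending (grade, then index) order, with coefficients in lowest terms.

~R = 3/4 + 9/8*e1 e2 - 6*e1 e3 + 9/4*e1 e4 + 3/8*e2 e4 - 2*e3 e4, and R ~R = 1505/32, so R^-1 = ~R / (1505/32).
R v = -579/80*e1 - 7/40*e2 - 33/20*e3 + 257/80*e4 + 31/8*e1 e2 e3 - 69/40*e1 e2 e4 + 29/20*e1 e3 e4 - 31/24*e2 e3 e4
Answer: 8/25*e1 - 19679/45150*e2 - 8427/7525*e3 + 4176/7525*e4


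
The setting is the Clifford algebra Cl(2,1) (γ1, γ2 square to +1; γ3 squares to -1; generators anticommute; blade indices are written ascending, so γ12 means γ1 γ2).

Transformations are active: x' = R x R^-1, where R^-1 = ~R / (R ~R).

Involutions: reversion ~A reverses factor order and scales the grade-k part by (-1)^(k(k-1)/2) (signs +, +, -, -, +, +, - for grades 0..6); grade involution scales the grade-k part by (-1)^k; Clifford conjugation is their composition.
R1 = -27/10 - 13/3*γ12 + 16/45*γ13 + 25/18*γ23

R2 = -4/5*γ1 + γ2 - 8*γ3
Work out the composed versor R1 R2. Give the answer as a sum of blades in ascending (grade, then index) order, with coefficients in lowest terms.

Distribute over the terms of R2 (each basis-blade product reordered to ascending indices, repeated generators contracted through their squares):
R1 (-4/5*γ1) = 54/25*γ1 - 52/15*γ2 + 64/225*γ3 - 10/9*γ123
R1 (γ2) = -13/3*γ1 - 27/10*γ2 - 25/18*γ3 - 16/45*γ123
R1 (-8*γ3) = 128/45*γ1 + 100/9*γ2 + 108/5*γ3 + 104/3*γ123
Summing the partial products and collecting blades:
Answer: 151/225*γ1 + 89/18*γ2 + 9223/450*γ3 + 166/5*γ123


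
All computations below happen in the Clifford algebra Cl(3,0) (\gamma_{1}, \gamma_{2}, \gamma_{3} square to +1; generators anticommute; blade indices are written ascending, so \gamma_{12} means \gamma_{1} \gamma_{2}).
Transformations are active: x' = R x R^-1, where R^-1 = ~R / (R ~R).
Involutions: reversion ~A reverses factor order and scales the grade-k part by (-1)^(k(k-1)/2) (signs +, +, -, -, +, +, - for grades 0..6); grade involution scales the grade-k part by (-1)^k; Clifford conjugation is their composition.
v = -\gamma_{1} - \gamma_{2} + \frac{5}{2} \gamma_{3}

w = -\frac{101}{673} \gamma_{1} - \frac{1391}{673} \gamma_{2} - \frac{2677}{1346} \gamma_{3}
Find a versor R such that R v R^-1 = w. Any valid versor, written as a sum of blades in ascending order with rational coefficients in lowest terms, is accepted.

Sketch: the shared square \frac{33}{4} makes R = v + w = -\frac{774}{673} \gamma_{1} - \frac{2064}{673} \gamma_{2} + \frac{344}{673} \gamma_{3} the natural versor; its sandwich fixes that direction, negates (v - w)/2, and sends v to w.
Answer: -\frac{774}{673} \gamma_{1} - \frac{2064}{673} \gamma_{2} + \frac{344}{673} \gamma_{3}


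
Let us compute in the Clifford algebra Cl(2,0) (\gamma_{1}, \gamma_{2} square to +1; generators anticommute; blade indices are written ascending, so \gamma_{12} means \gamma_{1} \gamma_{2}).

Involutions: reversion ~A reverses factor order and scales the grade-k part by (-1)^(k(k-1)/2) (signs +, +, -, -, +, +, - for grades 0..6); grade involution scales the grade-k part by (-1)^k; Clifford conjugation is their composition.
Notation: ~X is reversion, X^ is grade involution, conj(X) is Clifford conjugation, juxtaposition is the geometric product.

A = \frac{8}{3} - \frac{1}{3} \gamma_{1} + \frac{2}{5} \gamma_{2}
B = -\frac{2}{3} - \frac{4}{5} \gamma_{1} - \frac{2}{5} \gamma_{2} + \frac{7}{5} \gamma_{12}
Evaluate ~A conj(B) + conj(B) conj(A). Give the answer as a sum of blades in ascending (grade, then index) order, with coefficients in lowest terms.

first term: -\frac{424}{225} + \frac{656}{225} \gamma_{1} + \frac{19}{15} \gamma_{2} - \frac{314}{75} \gamma_{12}
second term: -\frac{376}{225} + \frac{556}{225} \gamma_{1} + \frac{9}{5} \gamma_{2} - \frac{314}{75} \gamma_{12}
Answer: -\frac{32}{9} + \frac{404}{75} \gamma_{1} + \frac{46}{15} \gamma_{2} - \frac{628}{75} \gamma_{12}


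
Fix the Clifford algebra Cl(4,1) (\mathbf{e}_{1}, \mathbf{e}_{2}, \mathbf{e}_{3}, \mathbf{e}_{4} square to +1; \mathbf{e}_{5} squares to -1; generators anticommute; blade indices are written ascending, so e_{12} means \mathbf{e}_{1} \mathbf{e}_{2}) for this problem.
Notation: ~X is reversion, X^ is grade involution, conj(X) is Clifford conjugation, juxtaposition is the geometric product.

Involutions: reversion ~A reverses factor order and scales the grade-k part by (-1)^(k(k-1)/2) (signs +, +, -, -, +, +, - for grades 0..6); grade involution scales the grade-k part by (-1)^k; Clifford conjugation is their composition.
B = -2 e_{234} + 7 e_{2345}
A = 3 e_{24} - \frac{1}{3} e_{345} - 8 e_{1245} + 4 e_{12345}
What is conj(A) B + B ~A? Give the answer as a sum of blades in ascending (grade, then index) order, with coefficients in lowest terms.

first term: 28 e_{1} + \frac{7}{3} e_{2} + 6 e_{3} - 56 e_{13} + 8 e_{15} + \frac{2}{3} e_{25} - 21 e_{35} - 16 e_{135}
second term: -28 e_{1} + \frac{7}{3} e_{2} + 6 e_{3} + 56 e_{13} - 8 e_{15} + \frac{2}{3} e_{25} - 21 e_{35} - 16 e_{135}
Answer: \frac{14}{3} e_{2} + 12 e_{3} + \frac{4}{3} e_{25} - 42 e_{35} - 32 e_{135}


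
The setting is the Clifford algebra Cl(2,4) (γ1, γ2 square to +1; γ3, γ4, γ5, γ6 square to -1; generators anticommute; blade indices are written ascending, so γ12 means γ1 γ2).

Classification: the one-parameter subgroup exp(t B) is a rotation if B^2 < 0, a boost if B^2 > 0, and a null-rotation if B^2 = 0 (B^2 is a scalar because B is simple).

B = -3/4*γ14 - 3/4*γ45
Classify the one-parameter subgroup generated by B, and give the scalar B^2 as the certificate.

B^2 term by term: the squares give (-3/4)^2*(γ14)^2 + (-3/4)^2*(γ45)^2 = 9/16*(+1) + 9/16*(-1) = 0 (each basis 2-blade squares to minus the product of its generators' squares); cross terms between blades sharing an index anticommute and cancel. So B^2 = 0.
Answer: null-rotation, certificate B^2 = 0. No conjugation can change B^2 = 0; the sign gives the class.


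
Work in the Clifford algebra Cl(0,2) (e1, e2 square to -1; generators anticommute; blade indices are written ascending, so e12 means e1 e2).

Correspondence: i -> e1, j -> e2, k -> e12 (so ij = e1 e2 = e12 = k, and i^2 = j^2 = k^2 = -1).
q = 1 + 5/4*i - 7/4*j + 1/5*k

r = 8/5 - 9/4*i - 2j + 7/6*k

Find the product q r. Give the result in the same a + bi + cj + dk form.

In blades: q = 1 + 5/4*e1 - 7/4*e2 + 1/5*e12, r = 8/5 - 9/4*e1 - 2*e2 + 7/6*e12.
Distribute q over r term by term (generator squares from the signature, products reordered to ascending indices): (1)*r = 8/5 - 9/4*e1 - 2*e2 + 7/6*e12; (5/4*e1)*r = 45/16 + 2*e1 - 35/24*e2 - 5/2*e12; (-7/4*e2)*r = -7/2 - 49/24*e1 - 14/5*e2 - 63/16*e12; (1/5*e12)*r = -7/30 + 2/5*e1 - 9/20*e2 + 8/25*e12.
Sum: 163/240 - 227/120*e1 - 161/24*e2 - 5941/1200*e12; translating back through the correspondence:
Answer: 163/240 - 227/120*i - 161/24*j - 5941/1200*k


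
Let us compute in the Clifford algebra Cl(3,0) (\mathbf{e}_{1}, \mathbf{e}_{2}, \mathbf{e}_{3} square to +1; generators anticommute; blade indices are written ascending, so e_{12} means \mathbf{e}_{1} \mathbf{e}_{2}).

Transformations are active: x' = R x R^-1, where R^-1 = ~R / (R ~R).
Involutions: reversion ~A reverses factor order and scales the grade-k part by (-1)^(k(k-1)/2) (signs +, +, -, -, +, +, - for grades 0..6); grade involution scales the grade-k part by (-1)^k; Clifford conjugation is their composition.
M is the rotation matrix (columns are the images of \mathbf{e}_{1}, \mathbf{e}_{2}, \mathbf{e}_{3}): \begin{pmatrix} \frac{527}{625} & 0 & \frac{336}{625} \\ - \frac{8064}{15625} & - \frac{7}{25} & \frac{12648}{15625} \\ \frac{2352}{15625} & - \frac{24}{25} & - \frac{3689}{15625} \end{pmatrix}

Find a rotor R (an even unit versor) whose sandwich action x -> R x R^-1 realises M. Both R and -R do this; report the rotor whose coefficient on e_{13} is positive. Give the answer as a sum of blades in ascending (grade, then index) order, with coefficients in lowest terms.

Method: write R = a + b12*e_{12} + b13*e_{13} + b23*e_{23} with a^2 + b12^2 + b13^2 + b23^2 = 1 (so R^-1 = ~R). Expanding the columns R e_j ~R gives tr M = 4a^2 - 1 and, from the antisymmetric part, M21 - M12 = -4a*b12, M13 - M31 = 4a*b13, M32 - M23 = -4a*b23.
Here tr M = \frac{5111}{15625}, so a^2 = (1 + tr M)/4 = \frac{5184}{15625} and a = ±\frac{72}{125}. Taking a = \frac{72}{125}: M21 - M12 = -\frac{8064}{15625}, M13 - M31 = \frac{6048}{15625}, M32 - M23 = -\frac{27648}{15625}, giving b12 = \frac{28}{125}, b13 = \frac{21}{125}, b23 = \frac{96}{125}, i.e. R = \frac{72}{125} + \frac{28}{125} e_{12} + \frac{21}{125} e_{13} + \frac{96}{125} e_{23}.
Its e_{13} coefficient is already positive.
Answer: \frac{72}{125} + \frac{28}{125} e_{12} + \frac{21}{125} e_{13} + \frac{96}{125} e_{23}. Key observation: the double cover Spin(3) -> SO(3) sends R and -R to the same matrix (trace \frac{5111}{15625} here), so the stated sign of the e_{13} coefficient is what selects one sheet.


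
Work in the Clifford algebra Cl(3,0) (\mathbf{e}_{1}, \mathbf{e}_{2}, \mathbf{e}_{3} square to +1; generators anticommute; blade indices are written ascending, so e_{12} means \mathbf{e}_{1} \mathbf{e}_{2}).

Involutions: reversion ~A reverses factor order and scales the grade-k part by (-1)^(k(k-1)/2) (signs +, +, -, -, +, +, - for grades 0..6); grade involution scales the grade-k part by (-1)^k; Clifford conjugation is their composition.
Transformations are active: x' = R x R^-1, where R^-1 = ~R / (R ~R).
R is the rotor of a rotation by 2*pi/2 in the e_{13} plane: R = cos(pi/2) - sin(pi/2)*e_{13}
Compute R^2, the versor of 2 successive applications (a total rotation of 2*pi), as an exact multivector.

Rotor phase runs at HALF the rotation angle; powers of one rotor simply add phase, so after 2 steps in e_{13} the phase is 2*pi/2 = \pi and R^2 = cos(\pi) - sin(\pi)*e_{13}.
cos(\pi) = -1 and sin(\pi) = 0, so R^2 = -1. The total rotation 2*pi is 1 full turn, so every vector returns to itself, yet the rotor is -1, on the OTHER sheet of the double cover (an odd number of 2*pi turns).
Answer: -1


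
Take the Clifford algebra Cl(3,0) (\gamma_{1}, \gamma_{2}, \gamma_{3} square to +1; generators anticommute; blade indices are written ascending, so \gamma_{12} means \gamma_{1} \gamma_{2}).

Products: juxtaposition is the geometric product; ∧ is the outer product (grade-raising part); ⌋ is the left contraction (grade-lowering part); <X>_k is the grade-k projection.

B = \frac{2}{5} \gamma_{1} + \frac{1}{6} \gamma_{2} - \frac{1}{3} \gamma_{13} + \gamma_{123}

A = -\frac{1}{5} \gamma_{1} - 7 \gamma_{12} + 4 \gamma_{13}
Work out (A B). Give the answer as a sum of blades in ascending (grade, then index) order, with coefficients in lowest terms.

step 1: \frac{94}{75} - \frac{7}{6} \gamma_{1} + \frac{34}{5} \gamma_{2} + \frac{82}{15} \gamma_{3} - \frac{1}{30} \gamma_{12} - \frac{38}{15} \gamma_{23} - \frac{2}{3} \gamma_{123}
Answer: \frac{94}{75} - \frac{7}{6} \gamma_{1} + \frac{34}{5} \gamma_{2} + \frac{82}{15} \gamma_{3} - \frac{1}{30} \gamma_{12} - \frac{38}{15} \gamma_{23} - \frac{2}{3} \gamma_{123}


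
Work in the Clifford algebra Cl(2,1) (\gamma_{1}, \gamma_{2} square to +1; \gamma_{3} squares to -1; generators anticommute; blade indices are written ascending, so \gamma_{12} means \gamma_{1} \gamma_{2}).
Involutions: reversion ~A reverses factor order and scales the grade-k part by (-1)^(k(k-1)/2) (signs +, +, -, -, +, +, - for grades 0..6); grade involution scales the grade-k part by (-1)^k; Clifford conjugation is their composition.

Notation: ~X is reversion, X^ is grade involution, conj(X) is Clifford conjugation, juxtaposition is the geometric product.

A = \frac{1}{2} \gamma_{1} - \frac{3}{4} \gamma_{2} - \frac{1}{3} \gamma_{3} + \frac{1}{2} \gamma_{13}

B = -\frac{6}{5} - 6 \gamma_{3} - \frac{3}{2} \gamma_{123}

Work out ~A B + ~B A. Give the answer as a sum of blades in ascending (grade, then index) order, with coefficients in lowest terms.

first term: -2 - \frac{18}{5} \gamma_{1} + \frac{3}{20} \gamma_{2} + \frac{2}{5} \gamma_{3} - \frac{1}{2} \gamma_{12} - \frac{141}{40} \gamma_{13} + \frac{15}{4} \gamma_{23}
second term: -2 - \frac{18}{5} \gamma_{1} + \frac{3}{20} \gamma_{2} + \frac{2}{5} \gamma_{3} + \frac{1}{2} \gamma_{12} + \frac{141}{40} \gamma_{13} - \frac{15}{4} \gamma_{23}
Answer: -4 - \frac{36}{5} \gamma_{1} + \frac{3}{10} \gamma_{2} + \frac{4}{5} \gamma_{3}


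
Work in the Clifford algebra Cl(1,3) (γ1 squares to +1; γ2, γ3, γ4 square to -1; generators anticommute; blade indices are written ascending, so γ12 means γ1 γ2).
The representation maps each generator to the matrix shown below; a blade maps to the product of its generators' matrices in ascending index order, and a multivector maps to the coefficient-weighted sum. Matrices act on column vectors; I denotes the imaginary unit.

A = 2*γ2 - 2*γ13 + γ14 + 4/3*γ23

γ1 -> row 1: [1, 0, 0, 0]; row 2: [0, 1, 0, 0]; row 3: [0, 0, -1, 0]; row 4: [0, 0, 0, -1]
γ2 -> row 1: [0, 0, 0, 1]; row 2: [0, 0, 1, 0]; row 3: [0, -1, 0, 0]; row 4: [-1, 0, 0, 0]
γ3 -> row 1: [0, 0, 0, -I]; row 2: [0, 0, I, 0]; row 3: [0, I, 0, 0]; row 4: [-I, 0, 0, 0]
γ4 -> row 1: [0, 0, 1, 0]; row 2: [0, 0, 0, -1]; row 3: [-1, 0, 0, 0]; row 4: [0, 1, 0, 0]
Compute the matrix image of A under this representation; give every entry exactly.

Bivector images (products of the table entries): rho(γ13) = rho(γ1)rho(γ3) = row 1: [0, 0, 0, -I]; row 2: [0, 0, I, 0]; row 3: [0, -I, 0, 0]; row 4: [I, 0, 0, 0]; rho(γ14) = rho(γ1)rho(γ4) = row 1: [0, 0, 1, 0]; row 2: [0, 0, 0, -1]; row 3: [1, 0, 0, 0]; row 4: [0, -1, 0, 0]; rho(γ23) = rho(γ2)rho(γ3) = row 1: [-I, 0, 0, 0]; row 2: [0, I, 0, 0]; row 3: [0, 0, -I, 0]; row 4: [0, 0, 0, I].
M = (2)*rho(γ2) + (-2)*rho(γ13) + (1)*rho(γ14) + (4/3)*rho(γ23), summed entrywise:
Answer: row 1: [-4*I/3, 0, 1, 2 + 2*I]; row 2: [0, 4*I/3, 2 - 2*I, -1]; row 3: [1, -2 + 2*I, -4*I/3, 0]; row 4: [-2 - 2*I, -1, 0, 4*I/3]


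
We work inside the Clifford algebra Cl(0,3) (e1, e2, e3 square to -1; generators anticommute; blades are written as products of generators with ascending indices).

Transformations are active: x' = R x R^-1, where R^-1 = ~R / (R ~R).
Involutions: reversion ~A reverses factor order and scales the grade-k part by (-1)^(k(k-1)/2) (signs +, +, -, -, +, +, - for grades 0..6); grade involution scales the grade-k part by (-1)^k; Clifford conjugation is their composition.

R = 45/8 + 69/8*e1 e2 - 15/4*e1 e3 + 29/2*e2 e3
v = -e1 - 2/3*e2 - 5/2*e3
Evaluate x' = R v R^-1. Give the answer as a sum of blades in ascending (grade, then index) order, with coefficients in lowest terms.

~R = 45/8 - 69/8*e1 e2 + 15/4*e1 e3 - 29/2*e2 e3, and R ~R = 10571/32, so R^-1 = ~R / (10571/32).
R v = -37/4*e1 + 191/8*e2 - 959/48*e3 - 617/16*e1 e2 e3
Answer: -2595/961*e1 + 1742/2883*e2 - 373/1922*e3


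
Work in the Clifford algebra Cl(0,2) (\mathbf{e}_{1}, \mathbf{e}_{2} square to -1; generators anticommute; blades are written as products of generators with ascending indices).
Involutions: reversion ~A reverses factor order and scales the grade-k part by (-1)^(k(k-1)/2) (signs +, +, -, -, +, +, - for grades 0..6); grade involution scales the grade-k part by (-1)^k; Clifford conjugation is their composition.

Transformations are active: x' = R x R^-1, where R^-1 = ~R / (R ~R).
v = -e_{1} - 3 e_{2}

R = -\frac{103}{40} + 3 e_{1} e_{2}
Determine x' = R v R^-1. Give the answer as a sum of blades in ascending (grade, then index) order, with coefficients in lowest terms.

~R = -\frac{103}{40} - 3 e_{1} e_{2}, and R ~R = \frac{25009}{1600}, so R^-1 = ~R / (\frac{25009}{1600}).
R v = \frac{463}{40} e_{1} + \frac{189}{40} e_{2}
Answer: -\frac{70369}{25009} e_{1} + \frac{36093}{25009} e_{2}


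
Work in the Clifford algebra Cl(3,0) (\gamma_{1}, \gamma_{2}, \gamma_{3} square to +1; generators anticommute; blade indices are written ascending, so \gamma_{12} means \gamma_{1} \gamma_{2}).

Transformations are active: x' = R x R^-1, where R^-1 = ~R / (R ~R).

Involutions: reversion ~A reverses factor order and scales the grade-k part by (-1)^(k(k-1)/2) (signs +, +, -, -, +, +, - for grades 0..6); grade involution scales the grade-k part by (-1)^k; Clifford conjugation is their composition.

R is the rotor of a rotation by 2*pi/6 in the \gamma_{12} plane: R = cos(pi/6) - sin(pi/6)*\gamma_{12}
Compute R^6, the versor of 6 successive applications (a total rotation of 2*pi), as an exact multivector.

Half-angle bookkeeping: 6 applications in \gamma_{12} add up to rotor phase 6*pi/6 = \pi, so R^6 = cos(\pi) - sin(\pi)*\gamma_{12}.
cos(\pi) = -1 and sin(\pi) = 0, so R^6 = -1. The total rotation 2*pi is 1 full turn, so every vector returns to itself, yet the rotor is -1, on the OTHER sheet of the double cover (an odd number of 2*pi turns).
Answer: -1


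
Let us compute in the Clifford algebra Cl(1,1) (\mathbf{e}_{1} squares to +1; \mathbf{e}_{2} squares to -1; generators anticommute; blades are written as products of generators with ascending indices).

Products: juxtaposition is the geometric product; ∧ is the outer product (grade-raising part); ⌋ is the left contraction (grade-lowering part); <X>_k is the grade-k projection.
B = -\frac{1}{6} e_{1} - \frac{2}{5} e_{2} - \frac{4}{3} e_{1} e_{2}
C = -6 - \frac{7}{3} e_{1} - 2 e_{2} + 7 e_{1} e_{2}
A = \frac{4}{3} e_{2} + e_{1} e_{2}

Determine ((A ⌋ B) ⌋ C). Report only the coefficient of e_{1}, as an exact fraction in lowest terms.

step 1: -\frac{4}{5} - \frac{16}{9} e_{1}
step 2: \frac{1208}{135} + \frac{28}{15} e_{1} - \frac{488}{45} e_{2} - \frac{28}{5} e_{1} e_{2}
Answer: \frac{28}{15}


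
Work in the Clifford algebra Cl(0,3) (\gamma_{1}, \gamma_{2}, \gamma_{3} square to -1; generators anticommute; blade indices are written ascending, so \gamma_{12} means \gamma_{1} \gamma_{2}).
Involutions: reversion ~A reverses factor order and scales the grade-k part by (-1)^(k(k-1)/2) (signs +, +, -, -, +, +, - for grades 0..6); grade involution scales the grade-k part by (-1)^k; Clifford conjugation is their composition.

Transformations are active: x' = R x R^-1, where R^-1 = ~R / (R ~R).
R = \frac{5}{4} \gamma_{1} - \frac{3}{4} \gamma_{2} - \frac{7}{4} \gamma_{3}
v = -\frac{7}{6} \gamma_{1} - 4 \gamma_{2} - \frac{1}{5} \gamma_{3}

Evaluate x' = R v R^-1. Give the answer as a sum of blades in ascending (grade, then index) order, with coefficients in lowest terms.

~R = \frac{5}{4} \gamma_{1} - \frac{3}{4} \gamma_{2} - \frac{7}{4} \gamma_{3}, and R ~R = -\frac{83}{16}, so R^-1 = ~R / (-\frac{83}{16}).
R v = -\frac{227}{120} - \frac{47}{8} \gamma_{12} - \frac{55}{24} \gamma_{13} - \frac{137}{20} \gamma_{23}
Answer: \frac{345}{166} \gamma_{1} + \frac{1433}{415} \gamma_{2} - \frac{268}{249} \gamma_{3}


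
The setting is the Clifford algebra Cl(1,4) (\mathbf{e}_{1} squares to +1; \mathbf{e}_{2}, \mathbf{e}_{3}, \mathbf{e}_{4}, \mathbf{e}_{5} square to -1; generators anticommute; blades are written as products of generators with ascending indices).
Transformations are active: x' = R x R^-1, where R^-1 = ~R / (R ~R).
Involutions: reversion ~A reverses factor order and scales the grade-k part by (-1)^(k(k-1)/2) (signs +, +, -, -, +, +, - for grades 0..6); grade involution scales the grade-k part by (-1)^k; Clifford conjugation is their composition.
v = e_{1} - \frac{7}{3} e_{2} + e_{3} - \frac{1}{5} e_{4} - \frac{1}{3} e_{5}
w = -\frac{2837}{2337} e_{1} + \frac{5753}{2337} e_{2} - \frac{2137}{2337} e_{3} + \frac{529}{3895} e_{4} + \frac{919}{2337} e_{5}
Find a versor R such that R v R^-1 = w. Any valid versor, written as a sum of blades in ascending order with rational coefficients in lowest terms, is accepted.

A norm check does it: q(v) = q(w) = -\frac{1259}{225}, hence R = v + w = -\frac{500}{2337} e_{1} + \frac{100}{779} e_{2} + \frac{200}{2337} e_{3} - \frac{50}{779} e_{4} + \frac{140}{2337} e_{5} realises the map — parallel part kept, (v - w)/2 negated, v carried to w.
Answer: -\frac{500}{2337} e_{1} + \frac{100}{779} e_{2} + \frac{200}{2337} e_{3} - \frac{50}{779} e_{4} + \frac{140}{2337} e_{5}


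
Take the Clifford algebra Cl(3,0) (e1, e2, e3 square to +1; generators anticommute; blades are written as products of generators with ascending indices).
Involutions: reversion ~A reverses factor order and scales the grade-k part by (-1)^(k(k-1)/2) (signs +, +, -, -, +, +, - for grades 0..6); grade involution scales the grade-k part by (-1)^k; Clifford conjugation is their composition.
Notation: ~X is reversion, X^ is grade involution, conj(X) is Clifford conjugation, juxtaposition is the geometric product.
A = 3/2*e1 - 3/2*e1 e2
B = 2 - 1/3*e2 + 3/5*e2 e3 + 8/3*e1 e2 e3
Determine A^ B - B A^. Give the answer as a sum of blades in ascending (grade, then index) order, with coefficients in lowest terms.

first term: -5/2*e1 + 4*e3 - 5/2*e1 e2 - 9/10*e1 e3 - 4*e2 e3 - 9/10*e1 e2 e3
second term: -7/2*e1 + 4*e3 - 7/2*e1 e2 + 9/10*e1 e3 - 4*e2 e3 - 9/10*e1 e2 e3
Answer: e1 + e1 e2 - 9/5*e1 e3


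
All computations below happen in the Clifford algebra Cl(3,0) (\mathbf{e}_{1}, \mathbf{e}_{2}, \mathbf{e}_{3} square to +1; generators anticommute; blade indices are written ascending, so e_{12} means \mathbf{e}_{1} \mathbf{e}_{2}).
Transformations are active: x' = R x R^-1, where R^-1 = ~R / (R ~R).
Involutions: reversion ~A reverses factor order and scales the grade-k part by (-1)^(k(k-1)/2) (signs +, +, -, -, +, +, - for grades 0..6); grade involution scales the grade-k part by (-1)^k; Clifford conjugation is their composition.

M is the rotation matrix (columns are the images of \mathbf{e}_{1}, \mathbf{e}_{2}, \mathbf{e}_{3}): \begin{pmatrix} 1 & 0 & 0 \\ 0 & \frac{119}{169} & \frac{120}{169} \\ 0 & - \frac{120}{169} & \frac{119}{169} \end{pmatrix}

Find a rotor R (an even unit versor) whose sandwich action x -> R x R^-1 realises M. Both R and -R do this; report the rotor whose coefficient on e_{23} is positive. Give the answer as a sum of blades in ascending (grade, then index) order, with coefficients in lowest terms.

Method: write R = a + b12*e_{12} + b13*e_{13} + b23*e_{23} with a^2 + b12^2 + b13^2 + b23^2 = 1 (so R^-1 = ~R). Expanding the columns R e_j ~R gives tr M = 4a^2 - 1 and, from the antisymmetric part, M21 - M12 = -4a*b12, M13 - M31 = 4a*b13, M32 - M23 = -4a*b23.
Here tr M = \frac{407}{169}, so a^2 = (1 + tr M)/4 = \frac{144}{169} and a = ±\frac{12}{13}. Taking a = \frac{12}{13}: M21 - M12 = 0, M13 - M31 = 0, M32 - M23 = -\frac{240}{169}, giving b12 = 0, b13 = 0, b23 = \frac{5}{13}, i.e. R = \frac{12}{13} + \frac{5}{13} e_{23}.
Its e_{23} coefficient is already positive.
Answer: \frac{12}{13} + \frac{5}{13} e_{23}. Sheet selection: the two-to-one cover makes ±R indistinguishable at the matrix level (trace \frac{407}{169}), so uniqueness comes from the required sign on e_{23}.


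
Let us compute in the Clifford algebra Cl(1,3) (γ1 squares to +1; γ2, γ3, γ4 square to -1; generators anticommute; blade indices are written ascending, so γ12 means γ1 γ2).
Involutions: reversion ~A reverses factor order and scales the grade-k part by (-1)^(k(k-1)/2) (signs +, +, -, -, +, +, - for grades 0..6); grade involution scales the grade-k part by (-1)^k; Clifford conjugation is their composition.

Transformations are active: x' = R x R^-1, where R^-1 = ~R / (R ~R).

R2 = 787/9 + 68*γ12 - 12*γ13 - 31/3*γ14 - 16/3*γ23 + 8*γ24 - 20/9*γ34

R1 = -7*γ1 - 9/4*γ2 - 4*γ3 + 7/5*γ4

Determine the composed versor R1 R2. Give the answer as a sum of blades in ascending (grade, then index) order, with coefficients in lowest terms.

Distribute over the terms of R1 (each basis-blade product reordered to ascending indices, repeated generators contracted through their squares):
(-7*γ1) R2 = -5509/9*γ1 - 476*γ2 + 84*γ3 + 217/3*γ4 + 112/3*γ123 - 56*γ124 + 140/9*γ134
(-9/4*γ2) R2 = -153*γ1 - 787/4*γ2 - 12*γ3 + 18*γ4 - 27*γ123 - 93/4*γ124 + 5*γ234
(-4*γ3) R2 = 48*γ1 + 64/3*γ2 - 3148/9*γ3 - 80/9*γ4 - 272*γ123 - 124/3*γ134 + 32*γ234
(7/5*γ4) R2 = -217/15*γ1 + 56/5*γ2 - 28/9*γ3 + 5509/45*γ4 + 476/5*γ124 - 84/5*γ134 - 112/15*γ234
Summing the partial products and collecting blades:
Answer: -32921/45*γ1 - 38413/60*γ2 - 2528/9*γ3 + 3058/15*γ4 - 785/3*γ123 + 319/20*γ124 - 1916/45*γ134 + 443/15*γ234


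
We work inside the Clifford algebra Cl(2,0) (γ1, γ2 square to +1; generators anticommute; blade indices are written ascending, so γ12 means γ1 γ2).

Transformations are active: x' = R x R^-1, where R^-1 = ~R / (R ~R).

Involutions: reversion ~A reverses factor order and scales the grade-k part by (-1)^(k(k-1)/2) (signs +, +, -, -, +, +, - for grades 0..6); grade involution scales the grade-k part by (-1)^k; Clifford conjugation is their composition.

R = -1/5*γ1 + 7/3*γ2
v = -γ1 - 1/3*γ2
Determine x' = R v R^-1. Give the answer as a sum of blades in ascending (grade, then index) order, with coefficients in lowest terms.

~R = -1/5*γ1 + 7/3*γ2, and R ~R = 1234/225, so R^-1 = ~R / (1234/225).
R v = -26/45 + 12/5*γ12
Answer: 643/617*γ1 - 293/1851*γ2


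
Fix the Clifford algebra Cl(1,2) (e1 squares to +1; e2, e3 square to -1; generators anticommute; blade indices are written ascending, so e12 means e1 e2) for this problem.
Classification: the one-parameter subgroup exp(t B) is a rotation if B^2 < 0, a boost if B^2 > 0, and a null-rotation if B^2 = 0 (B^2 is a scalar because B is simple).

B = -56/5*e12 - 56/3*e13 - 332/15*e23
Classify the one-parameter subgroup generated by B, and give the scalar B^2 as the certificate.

B^2 term by term: the squares give (-56/5)^2*(e12)^2 + (-56/3)^2*(e13)^2 + (-332/15)^2*(e23)^2 = 3136/25*(+1) + 3136/9*(+1) + 110224/225*(-1) = -16 (each basis 2-blade squares to minus the product of its generators' squares); cross terms between blades sharing an index anticommute and cancel. So B^2 = -16.
Answer: rotation, certificate B^2 = -16. The scalar -16 is the complete invariant here: its sign names the subgroup type.


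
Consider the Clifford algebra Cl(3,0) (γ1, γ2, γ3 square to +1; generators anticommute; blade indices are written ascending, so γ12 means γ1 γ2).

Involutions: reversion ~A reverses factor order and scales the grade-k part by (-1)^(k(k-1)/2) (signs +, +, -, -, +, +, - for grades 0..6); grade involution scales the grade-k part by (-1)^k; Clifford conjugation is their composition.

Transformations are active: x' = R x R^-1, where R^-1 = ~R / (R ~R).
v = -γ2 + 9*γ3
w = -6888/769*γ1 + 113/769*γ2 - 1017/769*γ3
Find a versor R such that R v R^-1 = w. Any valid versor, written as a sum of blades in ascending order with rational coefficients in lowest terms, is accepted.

R = v + w = -6888/769*γ1 - 656/769*γ2 + 5904/769*γ3 works: the equal norms (82) guarantee its sandwich swaps v into w.
Answer: -6888/769*γ1 - 656/769*γ2 + 5904/769*γ3


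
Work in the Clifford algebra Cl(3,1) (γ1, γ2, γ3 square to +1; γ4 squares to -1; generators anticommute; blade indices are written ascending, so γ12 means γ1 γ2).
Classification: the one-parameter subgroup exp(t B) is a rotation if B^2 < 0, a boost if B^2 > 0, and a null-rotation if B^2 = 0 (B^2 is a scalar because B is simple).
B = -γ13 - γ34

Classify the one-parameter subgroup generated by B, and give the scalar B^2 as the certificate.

B^2 term by term: the squares give (-1)^2*(γ13)^2 + (-1)^2*(γ34)^2 = 1*(-1) + 1*(+1) = 0 (each basis 2-blade squares to minus the product of its generators' squares); cross terms between blades sharing an index anticommute and cancel. So B^2 = 0.
Answer: null-rotation, certificate B^2 = 0. No conjugation can change B^2 = 0; the sign gives the class.


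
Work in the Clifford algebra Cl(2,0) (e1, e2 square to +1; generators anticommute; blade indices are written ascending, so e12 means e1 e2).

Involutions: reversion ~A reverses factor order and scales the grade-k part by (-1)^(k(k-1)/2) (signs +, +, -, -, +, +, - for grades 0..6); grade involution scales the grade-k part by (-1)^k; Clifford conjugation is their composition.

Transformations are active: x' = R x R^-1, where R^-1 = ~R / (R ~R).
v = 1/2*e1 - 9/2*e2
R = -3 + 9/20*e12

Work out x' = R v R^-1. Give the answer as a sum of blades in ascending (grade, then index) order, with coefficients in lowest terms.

~R = -3 - 9/20*e12, and R ~R = 3681/400, so R^-1 = ~R / (3681/400).
R v = -141/40*e1 + 531/40*e2
Answer: 1471/818*e1 - 3399/818*e2


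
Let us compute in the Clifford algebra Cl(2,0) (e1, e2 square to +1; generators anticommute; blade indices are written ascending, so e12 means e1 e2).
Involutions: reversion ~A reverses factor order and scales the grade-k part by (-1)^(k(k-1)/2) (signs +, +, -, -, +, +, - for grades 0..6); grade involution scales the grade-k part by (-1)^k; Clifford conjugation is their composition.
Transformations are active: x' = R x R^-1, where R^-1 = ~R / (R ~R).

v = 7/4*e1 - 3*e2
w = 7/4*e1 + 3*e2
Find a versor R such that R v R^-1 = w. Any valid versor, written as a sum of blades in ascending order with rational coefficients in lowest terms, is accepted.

Why this works: both vectors square to 193/16, so q(v) = q(w) and R = v + w = 7/2*e1 carries v to w — its own direction survives, the complement (v - w)/2 flips.
Answer: 7/2*e1


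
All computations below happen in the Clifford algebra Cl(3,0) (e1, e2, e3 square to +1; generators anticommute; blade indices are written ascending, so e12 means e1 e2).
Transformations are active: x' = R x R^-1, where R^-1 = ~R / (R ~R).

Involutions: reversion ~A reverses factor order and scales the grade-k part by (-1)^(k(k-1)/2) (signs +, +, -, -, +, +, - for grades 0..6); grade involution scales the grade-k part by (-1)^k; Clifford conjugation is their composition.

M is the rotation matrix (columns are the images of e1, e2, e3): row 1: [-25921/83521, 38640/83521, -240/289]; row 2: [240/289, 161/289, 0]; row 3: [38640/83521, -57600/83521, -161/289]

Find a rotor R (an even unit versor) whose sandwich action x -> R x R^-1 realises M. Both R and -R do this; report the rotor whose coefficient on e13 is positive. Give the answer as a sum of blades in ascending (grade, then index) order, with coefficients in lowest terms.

Method: write R = a + b12*e12 + b13*e13 + b23*e23 with a^2 + b12^2 + b13^2 + b23^2 = 1 (so R^-1 = ~R). Expanding the columns R e_j ~R gives tr M = 4a^2 - 1 and, from the antisymmetric part, M21 - M12 = -4a*b12, M13 - M31 = 4a*b13, M32 - M23 = -4a*b23.
Here tr M = -25921/83521, so a^2 = (1 + tr M)/4 = 14400/83521 and a = ±120/289. Taking a = 120/289: M21 - M12 = 30720/83521, M13 - M31 = -108000/83521, M32 - M23 = -57600/83521, giving b12 = -64/289, b13 = -225/289, b23 = 120/289, i.e. R = 120/289 - 64/289*e12 - 225/289*e13 + 120/289*e23.
Its e13 coefficient is negative, so report the other preimage -R.
Answer: -120/289 + 64/289*e12 + 225/289*e13 - 120/289*e23. Sheet selection: the two-to-one cover makes ±R indistinguishable at the matrix level (trace -25921/83521), so uniqueness comes from the required sign on e13.


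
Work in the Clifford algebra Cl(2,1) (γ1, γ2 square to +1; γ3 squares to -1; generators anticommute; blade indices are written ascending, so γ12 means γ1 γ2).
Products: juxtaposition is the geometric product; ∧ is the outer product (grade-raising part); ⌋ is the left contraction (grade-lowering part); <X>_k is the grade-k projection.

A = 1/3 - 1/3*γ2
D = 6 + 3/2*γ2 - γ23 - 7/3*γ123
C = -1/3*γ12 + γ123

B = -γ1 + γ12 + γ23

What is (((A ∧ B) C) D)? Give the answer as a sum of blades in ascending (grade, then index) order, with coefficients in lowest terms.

step 1: -1/3*γ1 + 1/3*γ23
step 2: 1/3*γ1 + 1/9*γ2 + 1/9*γ13 - 1/3*γ23
step 3: 1/2 + 25/9*γ1 + 25/27*γ2 + 7/18*γ3 + 7/18*γ12 + 25/27*γ13 - 25/9*γ23 - 1/2*γ123
Answer: 1/2 + 25/9*γ1 + 25/27*γ2 + 7/18*γ3 + 7/18*γ12 + 25/27*γ13 - 25/9*γ23 - 1/2*γ123


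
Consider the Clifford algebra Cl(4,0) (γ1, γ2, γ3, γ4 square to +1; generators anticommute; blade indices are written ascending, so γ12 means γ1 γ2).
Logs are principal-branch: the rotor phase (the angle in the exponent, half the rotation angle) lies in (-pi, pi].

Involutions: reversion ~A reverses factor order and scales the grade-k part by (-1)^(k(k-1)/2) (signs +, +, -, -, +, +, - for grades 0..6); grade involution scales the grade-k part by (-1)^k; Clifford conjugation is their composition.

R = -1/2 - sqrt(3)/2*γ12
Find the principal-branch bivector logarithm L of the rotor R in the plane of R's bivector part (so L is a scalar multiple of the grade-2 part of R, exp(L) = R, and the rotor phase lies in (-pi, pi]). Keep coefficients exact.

The scalar part of R is -1/2, so the principal-branch rotor phase is pinned; divide the bivector part by its sine to get the unit plane — L is the phase times that plane.
Concretely: cos(phase) = -1/2 gives phase = ±2*pi/3, and since phase/sin(phase) is even the sign is immaterial: L = (phase/sin(phase)) * <R>_2 = (4*sqrt(3)*pi/9) * <R>_2.
Answer: -2*pi/3*γ12


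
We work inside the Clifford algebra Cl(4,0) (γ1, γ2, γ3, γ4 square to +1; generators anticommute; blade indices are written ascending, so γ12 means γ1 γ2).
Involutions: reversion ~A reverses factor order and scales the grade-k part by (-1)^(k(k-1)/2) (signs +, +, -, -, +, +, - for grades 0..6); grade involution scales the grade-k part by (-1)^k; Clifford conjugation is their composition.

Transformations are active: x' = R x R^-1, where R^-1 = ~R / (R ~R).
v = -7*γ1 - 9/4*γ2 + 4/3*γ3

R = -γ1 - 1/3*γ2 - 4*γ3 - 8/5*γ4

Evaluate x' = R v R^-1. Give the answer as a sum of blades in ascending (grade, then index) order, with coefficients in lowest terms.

~R = -γ1 - 1/3*γ2 - 4*γ3 - 8/5*γ4, and R ~R = 4426/225, so R^-1 = ~R / (4426/225).
R v = 29/12 - 1/12*γ12 - 88/3*γ13 - 56/5*γ14 - 85/9*γ23 - 18/5*γ24 + 32/15*γ34
Answer: 59789/8852*γ1 + 4798/2213*γ2 - 15377/6639*γ3 - 870/2213*γ4


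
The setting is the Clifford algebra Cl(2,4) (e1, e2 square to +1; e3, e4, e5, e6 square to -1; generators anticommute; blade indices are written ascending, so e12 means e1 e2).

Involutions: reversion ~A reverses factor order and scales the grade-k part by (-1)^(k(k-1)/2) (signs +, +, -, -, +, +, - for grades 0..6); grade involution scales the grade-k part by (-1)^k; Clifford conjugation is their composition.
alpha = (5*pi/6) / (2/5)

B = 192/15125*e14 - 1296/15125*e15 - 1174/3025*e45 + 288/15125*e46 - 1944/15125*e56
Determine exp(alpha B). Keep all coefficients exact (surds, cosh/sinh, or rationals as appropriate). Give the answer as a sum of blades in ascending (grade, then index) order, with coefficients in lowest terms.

B^2 term by term: the squares give (192/15125)^2*(e14)^2 + (-1296/15125)^2*(e15)^2 + (-1174/3025)^2*(e45)^2 + (288/15125)^2*(e46)^2 + (-1944/15125)^2*(e56)^2 = 36864/228765625*(+1) + 1679616/228765625*(+1) + 1378276/9150625*(-1) + 82944/228765625*(-1) + 3779136/228765625*(-1) = -4/25 (each basis 2-blade squares to minus the product of its generators' squares); cross terms between blades sharing an index anticommute and cancel; the commuting (index-disjoint) pairs give grade-4 terms 2*c*c'*(blade product), which cancel blade by blade — e1456: -746496/228765625 + 746496/228765625 = 0 — confirming B is simple. So B^2 = -4/25.
B^2 = -4/25 — B^2 < 0, so the exponential closes trigonometrically: l = 2/5, alpha*l = 5*pi/6, so exp(alpha B) = cos(5*pi/6) + (sin(5*pi/6)/(2/5))*B = -sqrt(3)/2 + (5/4)*B.
Answer: -sqrt(3)/2 + 48/3025*e14 - 324/3025*e15 - 587/1210*e45 + 72/3025*e46 - 486/3025*e56
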